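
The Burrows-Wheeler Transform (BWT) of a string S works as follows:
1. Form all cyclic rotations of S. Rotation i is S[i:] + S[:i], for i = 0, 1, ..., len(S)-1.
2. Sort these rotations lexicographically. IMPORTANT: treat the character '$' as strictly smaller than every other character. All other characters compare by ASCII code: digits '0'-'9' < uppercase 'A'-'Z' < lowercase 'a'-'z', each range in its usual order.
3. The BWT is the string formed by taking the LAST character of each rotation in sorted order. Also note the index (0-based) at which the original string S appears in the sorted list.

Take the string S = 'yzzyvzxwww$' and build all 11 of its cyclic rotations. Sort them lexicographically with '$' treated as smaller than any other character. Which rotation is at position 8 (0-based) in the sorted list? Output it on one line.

All 11 rotations (rotation i = S[i:]+S[:i]):
  rot[0] = yzzyvzxwww$
  rot[1] = zzyvzxwww$y
  rot[2] = zyvzxwww$yz
  rot[3] = yvzxwww$yzz
  rot[4] = vzxwww$yzzy
  rot[5] = zxwww$yzzyv
  rot[6] = xwww$yzzyvz
  rot[7] = www$yzzyvzx
  rot[8] = ww$yzzyvzxw
  rot[9] = w$yzzyvzxww
  rot[10] = $yzzyvzxwww
Sorted (with $ < everything):
  sorted[0] = $yzzyvzxwww
  sorted[1] = vzxwww$yzzy
  sorted[2] = w$yzzyvzxww
  sorted[3] = ww$yzzyvzxw
  sorted[4] = www$yzzyvzx
  sorted[5] = xwww$yzzyvz
  sorted[6] = yvzxwww$yzz
  sorted[7] = yzzyvzxwww$
  sorted[8] = zxwww$yzzyv
  sorted[9] = zyvzxwww$yz
  sorted[10] = zzyvzxwww$y
sorted[8] = zxwww$yzzyv

Answer: zxwww$yzzyv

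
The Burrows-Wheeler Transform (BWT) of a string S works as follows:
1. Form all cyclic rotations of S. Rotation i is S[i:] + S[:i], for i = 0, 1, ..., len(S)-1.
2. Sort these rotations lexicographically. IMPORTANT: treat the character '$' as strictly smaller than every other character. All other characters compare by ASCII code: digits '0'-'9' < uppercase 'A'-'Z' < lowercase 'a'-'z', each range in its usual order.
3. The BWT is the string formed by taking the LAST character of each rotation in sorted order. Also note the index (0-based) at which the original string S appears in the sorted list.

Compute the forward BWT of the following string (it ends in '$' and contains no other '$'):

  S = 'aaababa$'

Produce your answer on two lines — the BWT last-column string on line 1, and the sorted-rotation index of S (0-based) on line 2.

Answer: ab$abaaa
2

Derivation:
All 8 rotations (rotation i = S[i:]+S[:i]):
  rot[0] = aaababa$
  rot[1] = aababa$a
  rot[2] = ababa$aa
  rot[3] = baba$aaa
  rot[4] = aba$aaab
  rot[5] = ba$aaaba
  rot[6] = a$aaabab
  rot[7] = $aaababa
Sorted (with $ < everything):
  sorted[0] = $aaababa  (last char: 'a')
  sorted[1] = a$aaabab  (last char: 'b')
  sorted[2] = aaababa$  (last char: '$')
  sorted[3] = aababa$a  (last char: 'a')
  sorted[4] = aba$aaab  (last char: 'b')
  sorted[5] = ababa$aa  (last char: 'a')
  sorted[6] = ba$aaaba  (last char: 'a')
  sorted[7] = baba$aaa  (last char: 'a')
Last column: ab$abaaa
Original string S is at sorted index 2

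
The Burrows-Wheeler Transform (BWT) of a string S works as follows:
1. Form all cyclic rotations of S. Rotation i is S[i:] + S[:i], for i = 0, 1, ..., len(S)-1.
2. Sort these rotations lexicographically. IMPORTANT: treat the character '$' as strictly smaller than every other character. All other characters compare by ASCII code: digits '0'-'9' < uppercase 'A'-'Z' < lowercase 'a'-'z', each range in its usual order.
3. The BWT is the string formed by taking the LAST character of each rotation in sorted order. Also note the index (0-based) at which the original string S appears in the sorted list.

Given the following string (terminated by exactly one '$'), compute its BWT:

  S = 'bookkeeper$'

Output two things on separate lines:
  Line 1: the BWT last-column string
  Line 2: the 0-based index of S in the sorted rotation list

All 11 rotations (rotation i = S[i:]+S[:i]):
  rot[0] = bookkeeper$
  rot[1] = ookkeeper$b
  rot[2] = okkeeper$bo
  rot[3] = kkeeper$boo
  rot[4] = keeper$book
  rot[5] = eeper$bookk
  rot[6] = eper$bookke
  rot[7] = per$bookkee
  rot[8] = er$bookkeep
  rot[9] = r$bookkeepe
  rot[10] = $bookkeeper
Sorted (with $ < everything):
  sorted[0] = $bookkeeper  (last char: 'r')
  sorted[1] = bookkeeper$  (last char: '$')
  sorted[2] = eeper$bookk  (last char: 'k')
  sorted[3] = eper$bookke  (last char: 'e')
  sorted[4] = er$bookkeep  (last char: 'p')
  sorted[5] = keeper$book  (last char: 'k')
  sorted[6] = kkeeper$boo  (last char: 'o')
  sorted[7] = okkeeper$bo  (last char: 'o')
  sorted[8] = ookkeeper$b  (last char: 'b')
  sorted[9] = per$bookkee  (last char: 'e')
  sorted[10] = r$bookkeepe  (last char: 'e')
Last column: r$kepkoobee
Original string S is at sorted index 1

Answer: r$kepkoobee
1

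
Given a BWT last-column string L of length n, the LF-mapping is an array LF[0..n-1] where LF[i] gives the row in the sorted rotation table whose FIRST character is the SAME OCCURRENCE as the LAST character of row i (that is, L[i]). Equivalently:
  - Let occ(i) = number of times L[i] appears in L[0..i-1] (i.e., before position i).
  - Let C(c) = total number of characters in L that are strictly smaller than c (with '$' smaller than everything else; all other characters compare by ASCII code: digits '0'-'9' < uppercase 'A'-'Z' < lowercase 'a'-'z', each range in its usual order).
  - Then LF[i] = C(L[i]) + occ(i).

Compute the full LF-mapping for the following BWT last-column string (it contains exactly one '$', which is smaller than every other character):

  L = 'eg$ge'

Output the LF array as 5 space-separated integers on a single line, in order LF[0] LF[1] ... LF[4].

Answer: 1 3 0 4 2

Derivation:
Char counts: '$':1, 'e':2, 'g':2
C (first-col start): C('$')=0, C('e')=1, C('g')=3
L[0]='e': occ=0, LF[0]=C('e')+0=1+0=1
L[1]='g': occ=0, LF[1]=C('g')+0=3+0=3
L[2]='$': occ=0, LF[2]=C('$')+0=0+0=0
L[3]='g': occ=1, LF[3]=C('g')+1=3+1=4
L[4]='e': occ=1, LF[4]=C('e')+1=1+1=2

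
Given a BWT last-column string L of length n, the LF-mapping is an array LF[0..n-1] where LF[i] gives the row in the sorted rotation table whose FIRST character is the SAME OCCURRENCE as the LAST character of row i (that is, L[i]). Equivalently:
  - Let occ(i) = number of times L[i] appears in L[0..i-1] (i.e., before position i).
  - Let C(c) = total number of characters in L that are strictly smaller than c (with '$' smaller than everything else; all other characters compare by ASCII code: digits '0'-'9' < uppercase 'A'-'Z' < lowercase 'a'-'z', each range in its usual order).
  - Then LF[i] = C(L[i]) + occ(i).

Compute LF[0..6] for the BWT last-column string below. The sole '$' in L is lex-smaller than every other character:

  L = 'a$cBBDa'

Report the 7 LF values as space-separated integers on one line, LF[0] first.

Answer: 4 0 6 1 2 3 5

Derivation:
Char counts: '$':1, 'B':2, 'D':1, 'a':2, 'c':1
C (first-col start): C('$')=0, C('B')=1, C('D')=3, C('a')=4, C('c')=6
L[0]='a': occ=0, LF[0]=C('a')+0=4+0=4
L[1]='$': occ=0, LF[1]=C('$')+0=0+0=0
L[2]='c': occ=0, LF[2]=C('c')+0=6+0=6
L[3]='B': occ=0, LF[3]=C('B')+0=1+0=1
L[4]='B': occ=1, LF[4]=C('B')+1=1+1=2
L[5]='D': occ=0, LF[5]=C('D')+0=3+0=3
L[6]='a': occ=1, LF[6]=C('a')+1=4+1=5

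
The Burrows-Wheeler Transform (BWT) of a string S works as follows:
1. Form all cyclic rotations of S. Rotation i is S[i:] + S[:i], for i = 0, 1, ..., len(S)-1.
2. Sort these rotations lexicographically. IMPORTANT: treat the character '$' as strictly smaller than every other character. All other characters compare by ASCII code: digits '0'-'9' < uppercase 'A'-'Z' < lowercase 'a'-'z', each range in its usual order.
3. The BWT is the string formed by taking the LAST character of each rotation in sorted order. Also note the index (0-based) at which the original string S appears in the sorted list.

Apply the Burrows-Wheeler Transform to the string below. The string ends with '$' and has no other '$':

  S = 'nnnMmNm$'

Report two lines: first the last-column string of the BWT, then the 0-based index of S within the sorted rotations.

All 8 rotations (rotation i = S[i:]+S[:i]):
  rot[0] = nnnMmNm$
  rot[1] = nnMmNm$n
  rot[2] = nMmNm$nn
  rot[3] = MmNm$nnn
  rot[4] = mNm$nnnM
  rot[5] = Nm$nnnMm
  rot[6] = m$nnnMmN
  rot[7] = $nnnMmNm
Sorted (with $ < everything):
  sorted[0] = $nnnMmNm  (last char: 'm')
  sorted[1] = MmNm$nnn  (last char: 'n')
  sorted[2] = Nm$nnnMm  (last char: 'm')
  sorted[3] = m$nnnMmN  (last char: 'N')
  sorted[4] = mNm$nnnM  (last char: 'M')
  sorted[5] = nMmNm$nn  (last char: 'n')
  sorted[6] = nnMmNm$n  (last char: 'n')
  sorted[7] = nnnMmNm$  (last char: '$')
Last column: mnmNMnn$
Original string S is at sorted index 7

Answer: mnmNMnn$
7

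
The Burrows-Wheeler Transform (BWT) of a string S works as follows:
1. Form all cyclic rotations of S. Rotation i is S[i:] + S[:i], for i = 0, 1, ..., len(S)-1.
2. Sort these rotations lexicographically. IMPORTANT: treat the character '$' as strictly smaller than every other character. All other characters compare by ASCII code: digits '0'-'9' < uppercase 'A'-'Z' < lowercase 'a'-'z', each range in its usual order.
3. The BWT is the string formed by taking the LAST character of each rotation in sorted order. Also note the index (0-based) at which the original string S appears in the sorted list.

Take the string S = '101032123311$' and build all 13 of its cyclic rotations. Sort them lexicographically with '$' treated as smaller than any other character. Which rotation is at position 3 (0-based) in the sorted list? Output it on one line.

Answer: 1$10103212331

Derivation:
All 13 rotations (rotation i = S[i:]+S[:i]):
  rot[0] = 101032123311$
  rot[1] = 01032123311$1
  rot[2] = 1032123311$10
  rot[3] = 032123311$101
  rot[4] = 32123311$1010
  rot[5] = 2123311$10103
  rot[6] = 123311$101032
  rot[7] = 23311$1010321
  rot[8] = 3311$10103212
  rot[9] = 311$101032123
  rot[10] = 11$1010321233
  rot[11] = 1$10103212331
  rot[12] = $101032123311
Sorted (with $ < everything):
  sorted[0] = $101032123311
  sorted[1] = 01032123311$1
  sorted[2] = 032123311$101
  sorted[3] = 1$10103212331
  sorted[4] = 101032123311$
  sorted[5] = 1032123311$10
  sorted[6] = 11$1010321233
  sorted[7] = 123311$101032
  sorted[8] = 2123311$10103
  sorted[9] = 23311$1010321
  sorted[10] = 311$101032123
  sorted[11] = 32123311$1010
  sorted[12] = 3311$10103212
sorted[3] = 1$10103212331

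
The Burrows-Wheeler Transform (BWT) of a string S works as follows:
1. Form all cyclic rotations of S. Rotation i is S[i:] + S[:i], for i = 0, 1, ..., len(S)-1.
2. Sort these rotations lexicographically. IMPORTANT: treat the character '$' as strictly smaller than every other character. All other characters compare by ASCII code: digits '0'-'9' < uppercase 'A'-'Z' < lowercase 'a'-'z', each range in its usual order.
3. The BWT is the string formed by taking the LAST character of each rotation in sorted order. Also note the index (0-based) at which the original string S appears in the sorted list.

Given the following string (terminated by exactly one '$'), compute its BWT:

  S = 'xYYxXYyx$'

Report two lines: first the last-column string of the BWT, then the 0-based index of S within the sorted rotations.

All 9 rotations (rotation i = S[i:]+S[:i]):
  rot[0] = xYYxXYyx$
  rot[1] = YYxXYyx$x
  rot[2] = YxXYyx$xY
  rot[3] = xXYyx$xYY
  rot[4] = XYyx$xYYx
  rot[5] = Yyx$xYYxX
  rot[6] = yx$xYYxXY
  rot[7] = x$xYYxXYy
  rot[8] = $xYYxXYyx
Sorted (with $ < everything):
  sorted[0] = $xYYxXYyx  (last char: 'x')
  sorted[1] = XYyx$xYYx  (last char: 'x')
  sorted[2] = YYxXYyx$x  (last char: 'x')
  sorted[3] = YxXYyx$xY  (last char: 'Y')
  sorted[4] = Yyx$xYYxX  (last char: 'X')
  sorted[5] = x$xYYxXYy  (last char: 'y')
  sorted[6] = xXYyx$xYY  (last char: 'Y')
  sorted[7] = xYYxXYyx$  (last char: '$')
  sorted[8] = yx$xYYxXY  (last char: 'Y')
Last column: xxxYXyY$Y
Original string S is at sorted index 7

Answer: xxxYXyY$Y
7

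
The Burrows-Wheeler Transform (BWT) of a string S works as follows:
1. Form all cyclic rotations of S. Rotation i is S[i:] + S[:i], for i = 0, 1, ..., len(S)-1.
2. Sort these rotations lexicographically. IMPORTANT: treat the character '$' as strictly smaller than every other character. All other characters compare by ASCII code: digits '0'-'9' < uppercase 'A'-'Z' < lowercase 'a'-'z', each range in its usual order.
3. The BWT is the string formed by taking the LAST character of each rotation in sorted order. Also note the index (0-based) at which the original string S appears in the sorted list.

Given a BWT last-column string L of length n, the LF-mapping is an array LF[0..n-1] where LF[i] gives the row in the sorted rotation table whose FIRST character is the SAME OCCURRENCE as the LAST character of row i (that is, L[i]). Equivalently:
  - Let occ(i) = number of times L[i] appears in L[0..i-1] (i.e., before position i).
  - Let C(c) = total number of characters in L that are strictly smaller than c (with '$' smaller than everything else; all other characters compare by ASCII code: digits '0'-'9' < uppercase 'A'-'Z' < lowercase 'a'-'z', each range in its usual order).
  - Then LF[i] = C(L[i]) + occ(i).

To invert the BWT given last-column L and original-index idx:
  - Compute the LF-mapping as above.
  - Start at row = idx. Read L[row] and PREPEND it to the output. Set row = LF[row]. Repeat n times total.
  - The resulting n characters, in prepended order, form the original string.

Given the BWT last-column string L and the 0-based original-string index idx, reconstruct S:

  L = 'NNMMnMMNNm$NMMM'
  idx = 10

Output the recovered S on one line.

Answer: NMnMMmNMMMMNNN$

Derivation:
LF mapping: 8 9 1 2 14 3 4 10 11 13 0 12 5 6 7
Walk LF starting at row 10, prepending L[row]:
  step 1: row=10, L[10]='$', prepend. Next row=LF[10]=0
  step 2: row=0, L[0]='N', prepend. Next row=LF[0]=8
  step 3: row=8, L[8]='N', prepend. Next row=LF[8]=11
  step 4: row=11, L[11]='N', prepend. Next row=LF[11]=12
  step 5: row=12, L[12]='M', prepend. Next row=LF[12]=5
  step 6: row=5, L[5]='M', prepend. Next row=LF[5]=3
  step 7: row=3, L[3]='M', prepend. Next row=LF[3]=2
  step 8: row=2, L[2]='M', prepend. Next row=LF[2]=1
  step 9: row=1, L[1]='N', prepend. Next row=LF[1]=9
  step 10: row=9, L[9]='m', prepend. Next row=LF[9]=13
  step 11: row=13, L[13]='M', prepend. Next row=LF[13]=6
  step 12: row=6, L[6]='M', prepend. Next row=LF[6]=4
  step 13: row=4, L[4]='n', prepend. Next row=LF[4]=14
  step 14: row=14, L[14]='M', prepend. Next row=LF[14]=7
  step 15: row=7, L[7]='N', prepend. Next row=LF[7]=10
Reversed output: NMnMMmNMMMMNNN$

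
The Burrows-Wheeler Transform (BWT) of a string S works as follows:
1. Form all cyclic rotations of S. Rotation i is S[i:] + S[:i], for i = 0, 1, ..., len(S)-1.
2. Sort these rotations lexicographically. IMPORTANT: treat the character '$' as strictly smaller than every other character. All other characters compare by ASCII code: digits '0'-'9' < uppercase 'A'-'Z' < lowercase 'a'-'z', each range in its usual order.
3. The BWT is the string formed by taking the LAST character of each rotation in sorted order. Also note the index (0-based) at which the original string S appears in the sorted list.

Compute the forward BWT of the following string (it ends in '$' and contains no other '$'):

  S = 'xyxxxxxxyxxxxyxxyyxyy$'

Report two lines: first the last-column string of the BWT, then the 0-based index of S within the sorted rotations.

Answer: yyxxyxxxxy$xxyxyxxxyxx
10

Derivation:
All 22 rotations (rotation i = S[i:]+S[:i]):
  rot[0] = xyxxxxxxyxxxxyxxyyxyy$
  rot[1] = yxxxxxxyxxxxyxxyyxyy$x
  rot[2] = xxxxxxyxxxxyxxyyxyy$xy
  rot[3] = xxxxxyxxxxyxxyyxyy$xyx
  rot[4] = xxxxyxxxxyxxyyxyy$xyxx
  rot[5] = xxxyxxxxyxxyyxyy$xyxxx
  rot[6] = xxyxxxxyxxyyxyy$xyxxxx
  rot[7] = xyxxxxyxxyyxyy$xyxxxxx
  rot[8] = yxxxxyxxyyxyy$xyxxxxxx
  rot[9] = xxxxyxxyyxyy$xyxxxxxxy
  rot[10] = xxxyxxyyxyy$xyxxxxxxyx
  rot[11] = xxyxxyyxyy$xyxxxxxxyxx
  rot[12] = xyxxyyxyy$xyxxxxxxyxxx
  rot[13] = yxxyyxyy$xyxxxxxxyxxxx
  rot[14] = xxyyxyy$xyxxxxxxyxxxxy
  rot[15] = xyyxyy$xyxxxxxxyxxxxyx
  rot[16] = yyxyy$xyxxxxxxyxxxxyxx
  rot[17] = yxyy$xyxxxxxxyxxxxyxxy
  rot[18] = xyy$xyxxxxxxyxxxxyxxyy
  rot[19] = yy$xyxxxxxxyxxxxyxxyyx
  rot[20] = y$xyxxxxxxyxxxxyxxyyxy
  rot[21] = $xyxxxxxxyxxxxyxxyyxyy
Sorted (with $ < everything):
  sorted[0] = $xyxxxxxxyxxxxyxxyyxyy  (last char: 'y')
  sorted[1] = xxxxxxyxxxxyxxyyxyy$xy  (last char: 'y')
  sorted[2] = xxxxxyxxxxyxxyyxyy$xyx  (last char: 'x')
  sorted[3] = xxxxyxxxxyxxyyxyy$xyxx  (last char: 'x')
  sorted[4] = xxxxyxxyyxyy$xyxxxxxxy  (last char: 'y')
  sorted[5] = xxxyxxxxyxxyyxyy$xyxxx  (last char: 'x')
  sorted[6] = xxxyxxyyxyy$xyxxxxxxyx  (last char: 'x')
  sorted[7] = xxyxxxxyxxyyxyy$xyxxxx  (last char: 'x')
  sorted[8] = xxyxxyyxyy$xyxxxxxxyxx  (last char: 'x')
  sorted[9] = xxyyxyy$xyxxxxxxyxxxxy  (last char: 'y')
  sorted[10] = xyxxxxxxyxxxxyxxyyxyy$  (last char: '$')
  sorted[11] = xyxxxxyxxyyxyy$xyxxxxx  (last char: 'x')
  sorted[12] = xyxxyyxyy$xyxxxxxxyxxx  (last char: 'x')
  sorted[13] = xyy$xyxxxxxxyxxxxyxxyy  (last char: 'y')
  sorted[14] = xyyxyy$xyxxxxxxyxxxxyx  (last char: 'x')
  sorted[15] = y$xyxxxxxxyxxxxyxxyyxy  (last char: 'y')
  sorted[16] = yxxxxxxyxxxxyxxyyxyy$x  (last char: 'x')
  sorted[17] = yxxxxyxxyyxyy$xyxxxxxx  (last char: 'x')
  sorted[18] = yxxyyxyy$xyxxxxxxyxxxx  (last char: 'x')
  sorted[19] = yxyy$xyxxxxxxyxxxxyxxy  (last char: 'y')
  sorted[20] = yy$xyxxxxxxyxxxxyxxyyx  (last char: 'x')
  sorted[21] = yyxyy$xyxxxxxxyxxxxyxx  (last char: 'x')
Last column: yyxxyxxxxy$xxyxyxxxyxx
Original string S is at sorted index 10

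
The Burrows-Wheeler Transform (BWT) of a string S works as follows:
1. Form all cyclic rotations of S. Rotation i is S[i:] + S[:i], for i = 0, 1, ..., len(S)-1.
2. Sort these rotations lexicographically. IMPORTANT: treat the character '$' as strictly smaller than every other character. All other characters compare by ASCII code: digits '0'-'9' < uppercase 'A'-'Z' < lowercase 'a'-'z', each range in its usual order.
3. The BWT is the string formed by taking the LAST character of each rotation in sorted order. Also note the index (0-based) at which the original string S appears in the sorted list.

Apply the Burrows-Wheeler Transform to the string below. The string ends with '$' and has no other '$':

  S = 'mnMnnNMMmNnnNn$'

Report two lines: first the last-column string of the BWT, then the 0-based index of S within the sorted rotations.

Answer: nNMnnnmM$NmnnMN
8

Derivation:
All 15 rotations (rotation i = S[i:]+S[:i]):
  rot[0] = mnMnnNMMmNnnNn$
  rot[1] = nMnnNMMmNnnNn$m
  rot[2] = MnnNMMmNnnNn$mn
  rot[3] = nnNMMmNnnNn$mnM
  rot[4] = nNMMmNnnNn$mnMn
  rot[5] = NMMmNnnNn$mnMnn
  rot[6] = MMmNnnNn$mnMnnN
  rot[7] = MmNnnNn$mnMnnNM
  rot[8] = mNnnNn$mnMnnNMM
  rot[9] = NnnNn$mnMnnNMMm
  rot[10] = nnNn$mnMnnNMMmN
  rot[11] = nNn$mnMnnNMMmNn
  rot[12] = Nn$mnMnnNMMmNnn
  rot[13] = n$mnMnnNMMmNnnN
  rot[14] = $mnMnnNMMmNnnNn
Sorted (with $ < everything):
  sorted[0] = $mnMnnNMMmNnnNn  (last char: 'n')
  sorted[1] = MMmNnnNn$mnMnnN  (last char: 'N')
  sorted[2] = MmNnnNn$mnMnnNM  (last char: 'M')
  sorted[3] = MnnNMMmNnnNn$mn  (last char: 'n')
  sorted[4] = NMMmNnnNn$mnMnn  (last char: 'n')
  sorted[5] = Nn$mnMnnNMMmNnn  (last char: 'n')
  sorted[6] = NnnNn$mnMnnNMMm  (last char: 'm')
  sorted[7] = mNnnNn$mnMnnNMM  (last char: 'M')
  sorted[8] = mnMnnNMMmNnnNn$  (last char: '$')
  sorted[9] = n$mnMnnNMMmNnnN  (last char: 'N')
  sorted[10] = nMnnNMMmNnnNn$m  (last char: 'm')
  sorted[11] = nNMMmNnnNn$mnMn  (last char: 'n')
  sorted[12] = nNn$mnMnnNMMmNn  (last char: 'n')
  sorted[13] = nnNMMmNnnNn$mnM  (last char: 'M')
  sorted[14] = nnNn$mnMnnNMMmN  (last char: 'N')
Last column: nNMnnnmM$NmnnMN
Original string S is at sorted index 8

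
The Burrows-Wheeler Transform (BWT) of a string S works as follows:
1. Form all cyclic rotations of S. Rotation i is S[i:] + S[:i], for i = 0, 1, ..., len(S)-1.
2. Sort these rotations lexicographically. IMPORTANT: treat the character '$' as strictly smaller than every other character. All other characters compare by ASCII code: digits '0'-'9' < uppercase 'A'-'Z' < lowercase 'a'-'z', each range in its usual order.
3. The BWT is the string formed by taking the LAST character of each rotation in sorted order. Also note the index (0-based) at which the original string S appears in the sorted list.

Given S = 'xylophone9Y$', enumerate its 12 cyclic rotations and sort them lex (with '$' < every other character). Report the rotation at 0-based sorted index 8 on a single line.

Answer: ophone9Y$xyl

Derivation:
All 12 rotations (rotation i = S[i:]+S[:i]):
  rot[0] = xylophone9Y$
  rot[1] = ylophone9Y$x
  rot[2] = lophone9Y$xy
  rot[3] = ophone9Y$xyl
  rot[4] = phone9Y$xylo
  rot[5] = hone9Y$xylop
  rot[6] = one9Y$xyloph
  rot[7] = ne9Y$xylopho
  rot[8] = e9Y$xylophon
  rot[9] = 9Y$xylophone
  rot[10] = Y$xylophone9
  rot[11] = $xylophone9Y
Sorted (with $ < everything):
  sorted[0] = $xylophone9Y
  sorted[1] = 9Y$xylophone
  sorted[2] = Y$xylophone9
  sorted[3] = e9Y$xylophon
  sorted[4] = hone9Y$xylop
  sorted[5] = lophone9Y$xy
  sorted[6] = ne9Y$xylopho
  sorted[7] = one9Y$xyloph
  sorted[8] = ophone9Y$xyl
  sorted[9] = phone9Y$xylo
  sorted[10] = xylophone9Y$
  sorted[11] = ylophone9Y$x
sorted[8] = ophone9Y$xyl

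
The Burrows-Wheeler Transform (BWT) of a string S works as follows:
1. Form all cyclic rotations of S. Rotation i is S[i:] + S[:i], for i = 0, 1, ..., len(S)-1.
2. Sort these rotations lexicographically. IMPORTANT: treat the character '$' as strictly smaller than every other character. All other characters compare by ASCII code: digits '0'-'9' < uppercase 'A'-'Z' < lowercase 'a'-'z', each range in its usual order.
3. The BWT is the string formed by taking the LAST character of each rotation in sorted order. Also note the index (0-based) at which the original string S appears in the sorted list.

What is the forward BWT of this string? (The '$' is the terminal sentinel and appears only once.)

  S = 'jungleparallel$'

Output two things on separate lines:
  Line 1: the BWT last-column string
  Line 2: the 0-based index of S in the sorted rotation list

Answer: lrplln$elgaueaj
6

Derivation:
All 15 rotations (rotation i = S[i:]+S[:i]):
  rot[0] = jungleparallel$
  rot[1] = ungleparallel$j
  rot[2] = ngleparallel$ju
  rot[3] = gleparallel$jun
  rot[4] = leparallel$jung
  rot[5] = eparallel$jungl
  rot[6] = parallel$jungle
  rot[7] = arallel$junglep
  rot[8] = rallel$junglepa
  rot[9] = allel$junglepar
  rot[10] = llel$junglepara
  rot[11] = lel$jungleparal
  rot[12] = el$jungleparall
  rot[13] = l$jungleparalle
  rot[14] = $jungleparallel
Sorted (with $ < everything):
  sorted[0] = $jungleparallel  (last char: 'l')
  sorted[1] = allel$junglepar  (last char: 'r')
  sorted[2] = arallel$junglep  (last char: 'p')
  sorted[3] = el$jungleparall  (last char: 'l')
  sorted[4] = eparallel$jungl  (last char: 'l')
  sorted[5] = gleparallel$jun  (last char: 'n')
  sorted[6] = jungleparallel$  (last char: '$')
  sorted[7] = l$jungleparalle  (last char: 'e')
  sorted[8] = lel$jungleparal  (last char: 'l')
  sorted[9] = leparallel$jung  (last char: 'g')
  sorted[10] = llel$junglepara  (last char: 'a')
  sorted[11] = ngleparallel$ju  (last char: 'u')
  sorted[12] = parallel$jungle  (last char: 'e')
  sorted[13] = rallel$junglepa  (last char: 'a')
  sorted[14] = ungleparallel$j  (last char: 'j')
Last column: lrplln$elgaueaj
Original string S is at sorted index 6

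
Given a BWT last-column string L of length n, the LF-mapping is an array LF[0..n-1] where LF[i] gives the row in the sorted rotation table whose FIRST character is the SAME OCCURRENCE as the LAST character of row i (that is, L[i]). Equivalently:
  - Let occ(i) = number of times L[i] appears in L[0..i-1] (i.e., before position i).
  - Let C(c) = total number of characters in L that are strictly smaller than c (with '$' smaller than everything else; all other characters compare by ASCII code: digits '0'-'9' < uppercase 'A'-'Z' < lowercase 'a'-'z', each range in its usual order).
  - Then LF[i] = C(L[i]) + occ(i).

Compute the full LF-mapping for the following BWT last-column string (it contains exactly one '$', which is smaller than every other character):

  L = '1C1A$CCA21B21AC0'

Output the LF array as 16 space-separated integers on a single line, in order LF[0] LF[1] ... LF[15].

Char counts: '$':1, '0':1, '1':4, '2':2, 'A':3, 'B':1, 'C':4
C (first-col start): C('$')=0, C('0')=1, C('1')=2, C('2')=6, C('A')=8, C('B')=11, C('C')=12
L[0]='1': occ=0, LF[0]=C('1')+0=2+0=2
L[1]='C': occ=0, LF[1]=C('C')+0=12+0=12
L[2]='1': occ=1, LF[2]=C('1')+1=2+1=3
L[3]='A': occ=0, LF[3]=C('A')+0=8+0=8
L[4]='$': occ=0, LF[4]=C('$')+0=0+0=0
L[5]='C': occ=1, LF[5]=C('C')+1=12+1=13
L[6]='C': occ=2, LF[6]=C('C')+2=12+2=14
L[7]='A': occ=1, LF[7]=C('A')+1=8+1=9
L[8]='2': occ=0, LF[8]=C('2')+0=6+0=6
L[9]='1': occ=2, LF[9]=C('1')+2=2+2=4
L[10]='B': occ=0, LF[10]=C('B')+0=11+0=11
L[11]='2': occ=1, LF[11]=C('2')+1=6+1=7
L[12]='1': occ=3, LF[12]=C('1')+3=2+3=5
L[13]='A': occ=2, LF[13]=C('A')+2=8+2=10
L[14]='C': occ=3, LF[14]=C('C')+3=12+3=15
L[15]='0': occ=0, LF[15]=C('0')+0=1+0=1

Answer: 2 12 3 8 0 13 14 9 6 4 11 7 5 10 15 1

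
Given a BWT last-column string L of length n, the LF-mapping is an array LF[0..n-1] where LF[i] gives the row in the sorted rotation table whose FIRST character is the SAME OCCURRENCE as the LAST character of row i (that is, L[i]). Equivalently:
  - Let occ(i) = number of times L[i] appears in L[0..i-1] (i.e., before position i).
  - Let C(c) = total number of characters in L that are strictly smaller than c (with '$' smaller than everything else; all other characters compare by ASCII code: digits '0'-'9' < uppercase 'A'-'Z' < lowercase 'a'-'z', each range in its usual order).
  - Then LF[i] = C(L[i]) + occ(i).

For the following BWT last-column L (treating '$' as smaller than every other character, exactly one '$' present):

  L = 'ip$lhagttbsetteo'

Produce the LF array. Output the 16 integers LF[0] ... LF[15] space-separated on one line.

Char counts: '$':1, 'a':1, 'b':1, 'e':2, 'g':1, 'h':1, 'i':1, 'l':1, 'o':1, 'p':1, 's':1, 't':4
C (first-col start): C('$')=0, C('a')=1, C('b')=2, C('e')=3, C('g')=5, C('h')=6, C('i')=7, C('l')=8, C('o')=9, C('p')=10, C('s')=11, C('t')=12
L[0]='i': occ=0, LF[0]=C('i')+0=7+0=7
L[1]='p': occ=0, LF[1]=C('p')+0=10+0=10
L[2]='$': occ=0, LF[2]=C('$')+0=0+0=0
L[3]='l': occ=0, LF[3]=C('l')+0=8+0=8
L[4]='h': occ=0, LF[4]=C('h')+0=6+0=6
L[5]='a': occ=0, LF[5]=C('a')+0=1+0=1
L[6]='g': occ=0, LF[6]=C('g')+0=5+0=5
L[7]='t': occ=0, LF[7]=C('t')+0=12+0=12
L[8]='t': occ=1, LF[8]=C('t')+1=12+1=13
L[9]='b': occ=0, LF[9]=C('b')+0=2+0=2
L[10]='s': occ=0, LF[10]=C('s')+0=11+0=11
L[11]='e': occ=0, LF[11]=C('e')+0=3+0=3
L[12]='t': occ=2, LF[12]=C('t')+2=12+2=14
L[13]='t': occ=3, LF[13]=C('t')+3=12+3=15
L[14]='e': occ=1, LF[14]=C('e')+1=3+1=4
L[15]='o': occ=0, LF[15]=C('o')+0=9+0=9

Answer: 7 10 0 8 6 1 5 12 13 2 11 3 14 15 4 9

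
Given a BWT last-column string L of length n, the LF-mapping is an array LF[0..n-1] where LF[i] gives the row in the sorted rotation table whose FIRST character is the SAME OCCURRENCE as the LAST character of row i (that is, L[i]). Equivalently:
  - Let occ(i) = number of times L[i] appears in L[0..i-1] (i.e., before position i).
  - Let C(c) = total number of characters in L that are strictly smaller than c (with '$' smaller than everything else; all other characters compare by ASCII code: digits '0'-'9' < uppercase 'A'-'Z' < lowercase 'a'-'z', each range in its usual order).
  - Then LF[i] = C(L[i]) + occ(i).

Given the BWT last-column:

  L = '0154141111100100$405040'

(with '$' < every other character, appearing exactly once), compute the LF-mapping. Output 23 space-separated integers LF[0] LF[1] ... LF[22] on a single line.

Answer: 1 9 21 17 10 18 11 12 13 14 15 2 3 16 4 5 0 19 6 22 7 20 8

Derivation:
Char counts: '$':1, '0':8, '1':8, '4':4, '5':2
C (first-col start): C('$')=0, C('0')=1, C('1')=9, C('4')=17, C('5')=21
L[0]='0': occ=0, LF[0]=C('0')+0=1+0=1
L[1]='1': occ=0, LF[1]=C('1')+0=9+0=9
L[2]='5': occ=0, LF[2]=C('5')+0=21+0=21
L[3]='4': occ=0, LF[3]=C('4')+0=17+0=17
L[4]='1': occ=1, LF[4]=C('1')+1=9+1=10
L[5]='4': occ=1, LF[5]=C('4')+1=17+1=18
L[6]='1': occ=2, LF[6]=C('1')+2=9+2=11
L[7]='1': occ=3, LF[7]=C('1')+3=9+3=12
L[8]='1': occ=4, LF[8]=C('1')+4=9+4=13
L[9]='1': occ=5, LF[9]=C('1')+5=9+5=14
L[10]='1': occ=6, LF[10]=C('1')+6=9+6=15
L[11]='0': occ=1, LF[11]=C('0')+1=1+1=2
L[12]='0': occ=2, LF[12]=C('0')+2=1+2=3
L[13]='1': occ=7, LF[13]=C('1')+7=9+7=16
L[14]='0': occ=3, LF[14]=C('0')+3=1+3=4
L[15]='0': occ=4, LF[15]=C('0')+4=1+4=5
L[16]='$': occ=0, LF[16]=C('$')+0=0+0=0
L[17]='4': occ=2, LF[17]=C('4')+2=17+2=19
L[18]='0': occ=5, LF[18]=C('0')+5=1+5=6
L[19]='5': occ=1, LF[19]=C('5')+1=21+1=22
L[20]='0': occ=6, LF[20]=C('0')+6=1+6=7
L[21]='4': occ=3, LF[21]=C('4')+3=17+3=20
L[22]='0': occ=7, LF[22]=C('0')+7=1+7=8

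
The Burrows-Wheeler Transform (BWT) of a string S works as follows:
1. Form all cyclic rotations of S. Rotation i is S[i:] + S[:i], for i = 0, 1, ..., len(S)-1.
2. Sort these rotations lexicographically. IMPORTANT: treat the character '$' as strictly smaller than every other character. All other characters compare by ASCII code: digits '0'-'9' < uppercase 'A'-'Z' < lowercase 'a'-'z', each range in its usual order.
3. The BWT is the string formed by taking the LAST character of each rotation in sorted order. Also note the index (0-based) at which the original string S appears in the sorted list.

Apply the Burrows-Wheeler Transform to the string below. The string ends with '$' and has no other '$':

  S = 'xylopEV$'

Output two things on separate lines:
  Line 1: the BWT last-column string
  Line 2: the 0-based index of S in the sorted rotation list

Answer: VpEylo$x
6

Derivation:
All 8 rotations (rotation i = S[i:]+S[:i]):
  rot[0] = xylopEV$
  rot[1] = ylopEV$x
  rot[2] = lopEV$xy
  rot[3] = opEV$xyl
  rot[4] = pEV$xylo
  rot[5] = EV$xylop
  rot[6] = V$xylopE
  rot[7] = $xylopEV
Sorted (with $ < everything):
  sorted[0] = $xylopEV  (last char: 'V')
  sorted[1] = EV$xylop  (last char: 'p')
  sorted[2] = V$xylopE  (last char: 'E')
  sorted[3] = lopEV$xy  (last char: 'y')
  sorted[4] = opEV$xyl  (last char: 'l')
  sorted[5] = pEV$xylo  (last char: 'o')
  sorted[6] = xylopEV$  (last char: '$')
  sorted[7] = ylopEV$x  (last char: 'x')
Last column: VpEylo$x
Original string S is at sorted index 6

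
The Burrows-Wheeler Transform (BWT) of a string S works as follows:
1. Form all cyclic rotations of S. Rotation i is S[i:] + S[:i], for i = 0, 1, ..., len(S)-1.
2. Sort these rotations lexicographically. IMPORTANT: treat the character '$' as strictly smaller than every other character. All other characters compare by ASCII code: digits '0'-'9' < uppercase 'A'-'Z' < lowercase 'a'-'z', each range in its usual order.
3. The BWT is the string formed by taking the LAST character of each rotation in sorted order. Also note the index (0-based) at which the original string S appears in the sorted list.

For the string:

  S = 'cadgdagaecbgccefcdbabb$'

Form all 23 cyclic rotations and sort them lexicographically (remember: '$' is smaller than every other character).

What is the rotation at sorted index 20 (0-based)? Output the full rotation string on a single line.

Answer: gaecbgccefcdbabb$cadgda

Derivation:
All 23 rotations (rotation i = S[i:]+S[:i]):
  rot[0] = cadgdagaecbgccefcdbabb$
  rot[1] = adgdagaecbgccefcdbabb$c
  rot[2] = dgdagaecbgccefcdbabb$ca
  rot[3] = gdagaecbgccefcdbabb$cad
  rot[4] = dagaecbgccefcdbabb$cadg
  rot[5] = agaecbgccefcdbabb$cadgd
  rot[6] = gaecbgccefcdbabb$cadgda
  rot[7] = aecbgccefcdbabb$cadgdag
  rot[8] = ecbgccefcdbabb$cadgdaga
  rot[9] = cbgccefcdbabb$cadgdagae
  rot[10] = bgccefcdbabb$cadgdagaec
  rot[11] = gccefcdbabb$cadgdagaecb
  rot[12] = ccefcdbabb$cadgdagaecbg
  rot[13] = cefcdbabb$cadgdagaecbgc
  rot[14] = efcdbabb$cadgdagaecbgcc
  rot[15] = fcdbabb$cadgdagaecbgcce
  rot[16] = cdbabb$cadgdagaecbgccef
  rot[17] = dbabb$cadgdagaecbgccefc
  rot[18] = babb$cadgdagaecbgccefcd
  rot[19] = abb$cadgdagaecbgccefcdb
  rot[20] = bb$cadgdagaecbgccefcdba
  rot[21] = b$cadgdagaecbgccefcdbab
  rot[22] = $cadgdagaecbgccefcdbabb
Sorted (with $ < everything):
  sorted[0] = $cadgdagaecbgccefcdbabb
  sorted[1] = abb$cadgdagaecbgccefcdb
  sorted[2] = adgdagaecbgccefcdbabb$c
  sorted[3] = aecbgccefcdbabb$cadgdag
  sorted[4] = agaecbgccefcdbabb$cadgd
  sorted[5] = b$cadgdagaecbgccefcdbab
  sorted[6] = babb$cadgdagaecbgccefcd
  sorted[7] = bb$cadgdagaecbgccefcdba
  sorted[8] = bgccefcdbabb$cadgdagaec
  sorted[9] = cadgdagaecbgccefcdbabb$
  sorted[10] = cbgccefcdbabb$cadgdagae
  sorted[11] = ccefcdbabb$cadgdagaecbg
  sorted[12] = cdbabb$cadgdagaecbgccef
  sorted[13] = cefcdbabb$cadgdagaecbgc
  sorted[14] = dagaecbgccefcdbabb$cadg
  sorted[15] = dbabb$cadgdagaecbgccefc
  sorted[16] = dgdagaecbgccefcdbabb$ca
  sorted[17] = ecbgccefcdbabb$cadgdaga
  sorted[18] = efcdbabb$cadgdagaecbgcc
  sorted[19] = fcdbabb$cadgdagaecbgcce
  sorted[20] = gaecbgccefcdbabb$cadgda
  sorted[21] = gccefcdbabb$cadgdagaecb
  sorted[22] = gdagaecbgccefcdbabb$cad
sorted[20] = gaecbgccefcdbabb$cadgda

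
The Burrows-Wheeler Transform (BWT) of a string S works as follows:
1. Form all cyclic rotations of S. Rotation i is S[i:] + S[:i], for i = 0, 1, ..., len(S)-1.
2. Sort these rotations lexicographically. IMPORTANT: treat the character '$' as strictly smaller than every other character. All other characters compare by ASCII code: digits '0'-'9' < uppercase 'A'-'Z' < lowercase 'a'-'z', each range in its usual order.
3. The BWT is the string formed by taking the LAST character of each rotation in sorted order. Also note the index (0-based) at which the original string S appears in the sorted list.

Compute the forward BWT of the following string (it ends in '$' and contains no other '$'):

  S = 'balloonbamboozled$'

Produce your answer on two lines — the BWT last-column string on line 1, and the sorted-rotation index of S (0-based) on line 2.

Answer: dbb$nmelzalaoolboo
3

Derivation:
All 18 rotations (rotation i = S[i:]+S[:i]):
  rot[0] = balloonbamboozled$
  rot[1] = alloonbamboozled$b
  rot[2] = lloonbamboozled$ba
  rot[3] = loonbamboozled$bal
  rot[4] = oonbamboozled$ball
  rot[5] = onbamboozled$ballo
  rot[6] = nbamboozled$balloo
  rot[7] = bamboozled$balloon
  rot[8] = amboozled$balloonb
  rot[9] = mboozled$balloonba
  rot[10] = boozled$balloonbam
  rot[11] = oozled$balloonbamb
  rot[12] = ozled$balloonbambo
  rot[13] = zled$balloonbamboo
  rot[14] = led$balloonbambooz
  rot[15] = ed$balloonbamboozl
  rot[16] = d$balloonbamboozle
  rot[17] = $balloonbamboozled
Sorted (with $ < everything):
  sorted[0] = $balloonbamboozled  (last char: 'd')
  sorted[1] = alloonbamboozled$b  (last char: 'b')
  sorted[2] = amboozled$balloonb  (last char: 'b')
  sorted[3] = balloonbamboozled$  (last char: '$')
  sorted[4] = bamboozled$balloon  (last char: 'n')
  sorted[5] = boozled$balloonbam  (last char: 'm')
  sorted[6] = d$balloonbamboozle  (last char: 'e')
  sorted[7] = ed$balloonbamboozl  (last char: 'l')
  sorted[8] = led$balloonbambooz  (last char: 'z')
  sorted[9] = lloonbamboozled$ba  (last char: 'a')
  sorted[10] = loonbamboozled$bal  (last char: 'l')
  sorted[11] = mboozled$balloonba  (last char: 'a')
  sorted[12] = nbamboozled$balloo  (last char: 'o')
  sorted[13] = onbamboozled$ballo  (last char: 'o')
  sorted[14] = oonbamboozled$ball  (last char: 'l')
  sorted[15] = oozled$balloonbamb  (last char: 'b')
  sorted[16] = ozled$balloonbambo  (last char: 'o')
  sorted[17] = zled$balloonbamboo  (last char: 'o')
Last column: dbb$nmelzalaoolboo
Original string S is at sorted index 3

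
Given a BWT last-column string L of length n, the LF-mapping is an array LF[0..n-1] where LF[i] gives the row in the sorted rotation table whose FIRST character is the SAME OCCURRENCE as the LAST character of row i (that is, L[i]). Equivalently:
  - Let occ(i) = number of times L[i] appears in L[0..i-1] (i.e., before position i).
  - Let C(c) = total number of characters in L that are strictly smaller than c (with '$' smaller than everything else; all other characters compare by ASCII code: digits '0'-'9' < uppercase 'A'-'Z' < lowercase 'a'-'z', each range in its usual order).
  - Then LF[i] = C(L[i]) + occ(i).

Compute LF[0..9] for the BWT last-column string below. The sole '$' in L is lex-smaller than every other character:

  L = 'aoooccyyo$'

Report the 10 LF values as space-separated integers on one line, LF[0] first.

Answer: 1 4 5 6 2 3 8 9 7 0

Derivation:
Char counts: '$':1, 'a':1, 'c':2, 'o':4, 'y':2
C (first-col start): C('$')=0, C('a')=1, C('c')=2, C('o')=4, C('y')=8
L[0]='a': occ=0, LF[0]=C('a')+0=1+0=1
L[1]='o': occ=0, LF[1]=C('o')+0=4+0=4
L[2]='o': occ=1, LF[2]=C('o')+1=4+1=5
L[3]='o': occ=2, LF[3]=C('o')+2=4+2=6
L[4]='c': occ=0, LF[4]=C('c')+0=2+0=2
L[5]='c': occ=1, LF[5]=C('c')+1=2+1=3
L[6]='y': occ=0, LF[6]=C('y')+0=8+0=8
L[7]='y': occ=1, LF[7]=C('y')+1=8+1=9
L[8]='o': occ=3, LF[8]=C('o')+3=4+3=7
L[9]='$': occ=0, LF[9]=C('$')+0=0+0=0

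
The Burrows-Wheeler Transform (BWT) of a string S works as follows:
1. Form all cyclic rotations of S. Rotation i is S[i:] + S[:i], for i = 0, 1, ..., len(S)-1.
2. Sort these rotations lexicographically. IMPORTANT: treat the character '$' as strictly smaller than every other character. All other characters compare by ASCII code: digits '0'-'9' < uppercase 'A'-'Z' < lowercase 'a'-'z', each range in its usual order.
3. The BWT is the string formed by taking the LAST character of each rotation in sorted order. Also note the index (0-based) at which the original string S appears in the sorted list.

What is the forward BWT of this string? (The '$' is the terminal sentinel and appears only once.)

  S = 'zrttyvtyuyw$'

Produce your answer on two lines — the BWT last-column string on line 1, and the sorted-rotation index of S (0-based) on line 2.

All 12 rotations (rotation i = S[i:]+S[:i]):
  rot[0] = zrttyvtyuyw$
  rot[1] = rttyvtyuyw$z
  rot[2] = ttyvtyuyw$zr
  rot[3] = tyvtyuyw$zrt
  rot[4] = yvtyuyw$zrtt
  rot[5] = vtyuyw$zrtty
  rot[6] = tyuyw$zrttyv
  rot[7] = yuyw$zrttyvt
  rot[8] = uyw$zrttyvty
  rot[9] = yw$zrttyvtyu
  rot[10] = w$zrttyvtyuy
  rot[11] = $zrttyvtyuyw
Sorted (with $ < everything):
  sorted[0] = $zrttyvtyuyw  (last char: 'w')
  sorted[1] = rttyvtyuyw$z  (last char: 'z')
  sorted[2] = ttyvtyuyw$zr  (last char: 'r')
  sorted[3] = tyuyw$zrttyv  (last char: 'v')
  sorted[4] = tyvtyuyw$zrt  (last char: 't')
  sorted[5] = uyw$zrttyvty  (last char: 'y')
  sorted[6] = vtyuyw$zrtty  (last char: 'y')
  sorted[7] = w$zrttyvtyuy  (last char: 'y')
  sorted[8] = yuyw$zrttyvt  (last char: 't')
  sorted[9] = yvtyuyw$zrtt  (last char: 't')
  sorted[10] = yw$zrttyvtyu  (last char: 'u')
  sorted[11] = zrttyvtyuyw$  (last char: '$')
Last column: wzrvtyyyttu$
Original string S is at sorted index 11

Answer: wzrvtyyyttu$
11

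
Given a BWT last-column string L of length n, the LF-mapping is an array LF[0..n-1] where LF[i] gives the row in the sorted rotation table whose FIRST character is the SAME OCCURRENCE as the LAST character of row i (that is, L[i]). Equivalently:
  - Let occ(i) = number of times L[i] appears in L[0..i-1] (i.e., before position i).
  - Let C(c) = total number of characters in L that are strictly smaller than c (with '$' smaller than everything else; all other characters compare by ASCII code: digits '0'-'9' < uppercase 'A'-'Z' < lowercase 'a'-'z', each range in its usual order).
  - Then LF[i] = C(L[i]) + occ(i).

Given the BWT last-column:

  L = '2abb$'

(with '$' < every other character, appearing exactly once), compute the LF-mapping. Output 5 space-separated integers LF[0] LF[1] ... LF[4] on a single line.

Answer: 1 2 3 4 0

Derivation:
Char counts: '$':1, '2':1, 'a':1, 'b':2
C (first-col start): C('$')=0, C('2')=1, C('a')=2, C('b')=3
L[0]='2': occ=0, LF[0]=C('2')+0=1+0=1
L[1]='a': occ=0, LF[1]=C('a')+0=2+0=2
L[2]='b': occ=0, LF[2]=C('b')+0=3+0=3
L[3]='b': occ=1, LF[3]=C('b')+1=3+1=4
L[4]='$': occ=0, LF[4]=C('$')+0=0+0=0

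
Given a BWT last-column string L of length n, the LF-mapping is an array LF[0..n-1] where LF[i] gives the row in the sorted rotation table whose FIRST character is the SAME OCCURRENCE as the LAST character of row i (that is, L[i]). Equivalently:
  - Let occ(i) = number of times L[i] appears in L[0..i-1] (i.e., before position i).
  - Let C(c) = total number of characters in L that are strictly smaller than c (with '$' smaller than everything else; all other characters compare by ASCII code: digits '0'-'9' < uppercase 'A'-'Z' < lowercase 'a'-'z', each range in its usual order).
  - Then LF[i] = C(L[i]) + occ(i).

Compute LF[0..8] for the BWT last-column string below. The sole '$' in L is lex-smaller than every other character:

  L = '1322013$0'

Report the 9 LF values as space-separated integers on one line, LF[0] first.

Answer: 3 7 5 6 1 4 8 0 2

Derivation:
Char counts: '$':1, '0':2, '1':2, '2':2, '3':2
C (first-col start): C('$')=0, C('0')=1, C('1')=3, C('2')=5, C('3')=7
L[0]='1': occ=0, LF[0]=C('1')+0=3+0=3
L[1]='3': occ=0, LF[1]=C('3')+0=7+0=7
L[2]='2': occ=0, LF[2]=C('2')+0=5+0=5
L[3]='2': occ=1, LF[3]=C('2')+1=5+1=6
L[4]='0': occ=0, LF[4]=C('0')+0=1+0=1
L[5]='1': occ=1, LF[5]=C('1')+1=3+1=4
L[6]='3': occ=1, LF[6]=C('3')+1=7+1=8
L[7]='$': occ=0, LF[7]=C('$')+0=0+0=0
L[8]='0': occ=1, LF[8]=C('0')+1=1+1=2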